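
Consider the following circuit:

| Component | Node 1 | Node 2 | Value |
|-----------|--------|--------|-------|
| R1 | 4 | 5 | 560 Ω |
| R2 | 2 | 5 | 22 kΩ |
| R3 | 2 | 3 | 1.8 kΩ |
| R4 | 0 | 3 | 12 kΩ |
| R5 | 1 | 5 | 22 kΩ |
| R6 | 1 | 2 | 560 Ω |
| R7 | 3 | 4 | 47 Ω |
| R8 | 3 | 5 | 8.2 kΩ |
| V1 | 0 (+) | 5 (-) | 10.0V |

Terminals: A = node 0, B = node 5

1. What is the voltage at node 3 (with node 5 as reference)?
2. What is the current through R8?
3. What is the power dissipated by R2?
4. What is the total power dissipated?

Nodal analysis, taking node 5 as the 0 V reference.
Source V1 fixes V_0 = 10 V.
KCL at each unknown node (sum of currents leaving = 0; resistances in Ω):
  Node 1: (V_1 - 0)/22000 + (V_1 - V_2)/560 = 0
  Node 2: (V_2 - 0)/22000 + (V_2 - V_3)/1800 + (V_2 - V_1)/560 = 0
  Node 3: (V_3 - V_2)/1800 + (V_3 - 10)/12000 + (V_3 - V_4)/47 + (V_3 - 0)/8200 = 0
  Node 4: (V_4 - 0)/560 + (V_4 - V_3)/47 = 0
Collecting terms (coefficients in siemens):
  0.001831·V_1 - 0.001786·V_2 = 0
  0.002387·V_2 - 0.001786·V_1 - 0.0005556·V_3 = 0
  0.02204·V_3 - 0.0005556·V_2 - 0.02128·V_4 = 0.0008333
  0.02306·V_4 - 0.02128·V_3 = 0
Solving these 4 simultaneous equations (Gaussian elimination) gives:
  V_1 = 0.3625 V, V_2 = 0.3717 V, V_3 = 0.4318 V, V_4 = 0.3983 V
Part 1:
  Read off the nodal solution: V_3 = 0.4318 V
Part 2:
  I_R8 = (V_3 - V_5)/R8 = (0.4318 - 0)/8200 = 0.00005266 A
  Magnitude: I_R8 = 0.00005266 A
Part 3:
  I_R2 = (V_2 - V_5)/R2 = (0.3717 - 0)/22000 = 0.0000169 A
  P_R2 = I_R2² × R2 = (0.0000169)² × 22000 = 0.00000628 W
Part 4:
  Power in each resistor, P = (ΔV)²/R:
    P_R1 = (0.3983 - 0)²/560 = 0.0002834 W
    P_R2 = (0.3717 - 0)²/22000 = 0.00000628 W
    P_R3 = (0.3717 - 0.4318)²/1800 = 0.000002005 W
    P_R4 = (10 - 0.4318)²/12000 = 0.007629 W
    P_R5 = (0.3625 - 0)²/22000 = 0.000005972 W
    P_R6 = (0.3625 - 0.3717)²/560 = 0.000000152 W
    P_R7 = (0.4318 - 0.3983)²/47 = 0.00002378 W
    P_R8 = (0.4318 - 0)²/8200 = 0.00002274 W
  P_total = P_R1 + P_R2 + P_R3 + P_R4 + P_R5 + P_R6 + P_R7 + P_R8 = 0.007974 W

Final answers:
1. V_3 = 0.4318 V
2. I_R8 = 5.266e-05 A
3. P_R2 = 6.28e-06 W
4. P_total = 0.007974 W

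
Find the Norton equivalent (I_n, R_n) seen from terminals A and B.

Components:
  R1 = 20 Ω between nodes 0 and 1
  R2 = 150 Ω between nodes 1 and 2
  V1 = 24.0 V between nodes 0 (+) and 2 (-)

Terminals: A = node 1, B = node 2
Find the Thévenin equivalent first; then I_n = V_th/R_th and R_n = R_th.
Step 1 — V_th is the open-circuit voltage V_A - V_B (nothing connected across the terminals).
Nodal analysis, taking node 2 as the 0 V reference.
Source V1 fixes V_0 = 24 V.
KCL at each unknown node (sum of currents leaving = 0; resistances in Ω):
  Node 1: (V_1 - 24)/20 + (V_1 - 0)/150 = 0
Collecting terms: 0.05667 × V_1 = 1.2  =>  V_1 = 21.18 V
V_th = V_1 - V_2 = 21.18 - 0 = 21.18 V
Step 2 — R_th: zero the source — replace V1 by a short circuit (node 2 merges into node 0) — and find the resistance seen between A (node 1) and B (node 0).
Reduce the network between node 1 (A) and node 0 (B) by series/parallel combination:
  Rp1 = R1 ‖ R2 (parallel, both between nodes 0 and 1) = 1/(1/20 + 1/150) = 17.65 Ω
R_th = 17.65 Ω
I_n = V_th/R_th = 21.18/17.65 = 1.2 A, and R_n = R_th = 17.65 Ω

Final answer: I_n = 1.2 A, R_n = 17.65 Ω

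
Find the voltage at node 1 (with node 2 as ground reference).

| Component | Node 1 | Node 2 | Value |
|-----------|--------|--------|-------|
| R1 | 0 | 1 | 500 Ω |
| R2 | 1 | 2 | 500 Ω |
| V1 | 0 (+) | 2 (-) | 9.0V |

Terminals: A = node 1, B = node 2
Nodal analysis, taking node 2 as the 0 V reference.
Source V1 fixes V_0 = 9 V.
KCL at each unknown node (sum of currents leaving = 0; resistances in Ω):
  Node 1: (V_1 - 9)/500 + (V_1 - 0)/500 = 0
Collecting terms: 0.004 × V_1 = 0.018  =>  V_1 = 4.5 V
The requested potential is V_1 = 4.5 V.

Final answer: V_1 = 4.5 V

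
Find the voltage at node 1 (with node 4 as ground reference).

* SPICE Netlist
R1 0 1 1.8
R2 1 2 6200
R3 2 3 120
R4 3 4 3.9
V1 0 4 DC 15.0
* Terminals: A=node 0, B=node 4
Nodal analysis, taking node 4 as the 0 V reference.
Source V1 fixes V_0 = 15 V.
KCL at each unknown node (sum of currents leaving = 0; resistances in Ω):
  Node 1: (V_1 - 15)/1.8 + (V_1 - V_2)/6200 = 0
  Node 2: (V_2 - V_1)/6200 + (V_2 - V_3)/120 = 0
  Node 3: (V_3 - V_2)/120 + (V_3 - 0)/3.9 = 0
Collecting terms (coefficients in siemens):
  0.5557·V_1 - 0.0001613·V_2 = 8.333
  0.008495·V_2 - 0.0001613·V_1 - 0.008333·V_3 = 0
  0.2647·V_3 - 0.008333·V_2 = 0
Solving these 3 simultaneous equations (Gaussian elimination) gives:
  V_1 = 15 V, V_2 = 0.2938 V, V_3 = 0.009248 V
The requested potential is V_1 = 15 V.

Final answer: V_1 = 15 V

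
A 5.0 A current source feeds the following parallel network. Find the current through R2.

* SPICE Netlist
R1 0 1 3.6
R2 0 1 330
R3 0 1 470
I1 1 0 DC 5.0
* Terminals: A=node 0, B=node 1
All resistors sit directly between nodes 0 and 1, so they are in parallel and share one voltage V; the full source current 5 A splits among them.
1/R_par = 1/3.6 + 1/330 + 1/470 = 0.2829 S  =>  R_par = 3.534 Ω
V = I × R_par = 5 × 3.534 = 17.67 V
I_R2 = V/R2 = 17.67/330 = 0.05355 A

Final answer: 0.05355 A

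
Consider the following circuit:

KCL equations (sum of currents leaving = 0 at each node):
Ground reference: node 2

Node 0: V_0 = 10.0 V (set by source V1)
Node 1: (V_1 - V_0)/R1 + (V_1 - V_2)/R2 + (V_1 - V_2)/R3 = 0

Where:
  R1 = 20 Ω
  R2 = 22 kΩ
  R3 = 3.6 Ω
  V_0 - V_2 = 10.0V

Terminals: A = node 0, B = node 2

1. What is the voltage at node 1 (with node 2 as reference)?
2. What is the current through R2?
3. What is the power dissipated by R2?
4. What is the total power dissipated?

Nodal analysis, taking node 2 as the 0 V reference.
Source V1 fixes V_0 = 10 V.
KCL at each unknown node (sum of currents leaving = 0; resistances in Ω):
  Node 1: (V_1 - 10)/20 + (V_1 - 0)/22000 + (V_1 - 0)/3.6 = 0
Collecting terms: 0.3278 × V_1 = 0.5  =>  V_1 = 1.525 V
Part 1:
  Read off the nodal solution: V_1 = 1.525 V
Part 2:
  I_R2 = (V_1 - V_2)/R2 = (1.525 - 0)/22000 = 0.00006933 A
  Magnitude: I_R2 = 0.00006933 A
Part 3:
  I_R2 = (V_1 - V_2)/R2 = (1.525 - 0)/22000 = 0.00006933 A
  P_R2 = I_R2² × R2 = (0.00006933)² × 22000 = 0.0001057 W
Part 4:
  Power in each resistor, P = (ΔV)²/R:
    P_R1 = (10 - 1.525)²/20 = 3.591 W
    P_R2 = (1.525 - 0)²/22000 = 0.0001057 W
    P_R3 = (1.525 - 0)²/3.6 = 0.6462 W
  P_total = P_R1 + P_R2 + P_R3 = 4.237 W

Final answers:
1. V_1 = 1.525 V
2. I_R2 = 6.933e-05 A
3. P_R2 = 0.0001057 W
4. P_total = 4.237 W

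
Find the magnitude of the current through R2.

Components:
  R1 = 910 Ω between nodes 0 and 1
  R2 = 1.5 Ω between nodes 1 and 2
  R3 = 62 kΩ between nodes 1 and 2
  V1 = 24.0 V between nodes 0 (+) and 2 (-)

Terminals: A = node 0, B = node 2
Nodal analysis, taking node 2 as the 0 V reference.
Source V1 fixes V_0 = 24 V.
KCL at each unknown node (sum of currents leaving = 0; resistances in Ω):
  Node 1: (V_1 - 24)/910 + (V_1 - 0)/1.5 + (V_1 - 0)/62000 = 0
Collecting terms: 0.6678 × V_1 = 0.02637  =>  V_1 = 0.03949 V
I_R2 = (V_1 - V_2)/R2 = (0.03949 - 0)/1.5 = 0.02633 A
|I_R2| = 0.02633 A

Final answer: |I_R2| = 0.02633 A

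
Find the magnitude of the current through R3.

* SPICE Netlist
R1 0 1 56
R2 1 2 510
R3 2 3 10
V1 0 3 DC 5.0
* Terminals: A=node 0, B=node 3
Nodal analysis, taking node 3 as the 0 V reference.
Source V1 fixes V_0 = 5 V.
KCL at each unknown node (sum of currents leaving = 0; resistances in Ω):
  Node 1: (V_1 - 5)/56 + (V_1 - V_2)/510 = 0
  Node 2: (V_2 - V_1)/510 + (V_2 - 0)/10 = 0
Collecting terms (coefficients in siemens):
  0.01982·V_1 - 0.001961·V_2 = 0.08929
  0.102·V_2 - 0.001961·V_1 = 0
Determinant D = (0.01982)(0.102) - (-0.001961)(-0.001961) = 0.002017
V_1 = [(0.08929)(0.102) - (-0.001961)(0)]/D = 4.514 V
V_2 = [(0.01982)(0) - (0.08929)(-0.001961)]/D = 0.08681 V
I_R3 = (V_2 - V_3)/R3 = (0.08681 - 0)/10 = 0.008681 A
|I_R3| = 0.008681 A

Final answer: |I_R3| = 0.008681 A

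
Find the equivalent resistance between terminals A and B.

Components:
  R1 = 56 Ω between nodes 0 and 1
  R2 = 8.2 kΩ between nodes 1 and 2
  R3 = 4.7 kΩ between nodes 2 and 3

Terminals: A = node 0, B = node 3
Reduce the network between node 0 (A) and node 3 (B) by series/parallel combination:
  Rs1 = R1 + R2 (series, joined only at node 1) = 56 + 8200 = 8256 Ω
  Rs2 = R3 + Rs1 (series, joined only at node 2) = 4700 + 8256 = 12960 Ω
R_eq = 12.96 kΩ

Final answer: 12.96 kΩ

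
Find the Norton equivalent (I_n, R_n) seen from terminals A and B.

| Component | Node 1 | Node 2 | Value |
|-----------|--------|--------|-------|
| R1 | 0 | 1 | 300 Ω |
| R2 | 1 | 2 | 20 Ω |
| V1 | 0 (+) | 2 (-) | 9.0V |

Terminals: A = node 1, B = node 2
Find the Thévenin equivalent first; then I_n = V_th/R_th and R_n = R_th.
Step 1 — V_th is the open-circuit voltage V_A - V_B (nothing connected across the terminals).
Nodal analysis, taking node 2 as the 0 V reference.
Source V1 fixes V_0 = 9 V.
KCL at each unknown node (sum of currents leaving = 0; resistances in Ω):
  Node 1: (V_1 - 9)/300 + (V_1 - 0)/20 = 0
Collecting terms: 0.05333 × V_1 = 0.03  =>  V_1 = 0.5625 V
V_th = V_1 - V_2 = 0.5625 - 0 = 0.5625 V
Step 2 — R_th: zero the source — replace V1 by a short circuit (node 2 merges into node 0) — and find the resistance seen between A (node 1) and B (node 0).
Reduce the network between node 1 (A) and node 0 (B) by series/parallel combination:
  Rp1 = R1 ‖ R2 (parallel, both between nodes 0 and 1) = 1/(1/300 + 1/20) = 18.75 Ω
R_th = 18.75 Ω
I_n = V_th/R_th = 0.5625/18.75 = 0.03 A, and R_n = R_th = 18.75 Ω

Final answer: I_n = 0.03 A, R_n = 18.75 Ω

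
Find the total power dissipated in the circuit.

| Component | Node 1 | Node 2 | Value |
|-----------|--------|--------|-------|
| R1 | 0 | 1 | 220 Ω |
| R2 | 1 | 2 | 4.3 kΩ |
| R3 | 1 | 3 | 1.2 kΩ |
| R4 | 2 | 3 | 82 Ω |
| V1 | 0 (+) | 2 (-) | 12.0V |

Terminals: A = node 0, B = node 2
Nodal analysis, taking node 2 as the 0 V reference.
Source V1 fixes V_0 = 12 V.
KCL at each unknown node (sum of currents leaving = 0; resistances in Ω):
  Node 1: (V_1 - 12)/220 + (V_1 - 0)/4300 + (V_1 - V_3)/1200 = 0
  Node 3: (V_3 - V_1)/1200 + (V_3 - 0)/82 = 0
Collecting terms (coefficients in siemens):
  0.005611·V_1 - 0.0008333·V_3 = 0.05455
  0.01303·V_3 - 0.0008333·V_1 = 0
Determinant D = (0.005611)(0.01303) - (-0.0008333)(-0.0008333) = 0.00007241
V_1 = [(0.05455)(0.01303) - (-0.0008333)(0)]/D = 9.814 V
V_3 = [(0.005611)(0) - (0.05455)(-0.0008333)]/D = 0.6277 V
Power in each resistor, P = (ΔV)²/R:
  P_R1 = (12 - 9.814)²/220 = 0.02173 W
  P_R2 = (9.814 - 0)²/4300 = 0.0224 W
  P_R3 = (9.814 - 0.6277)²/1200 = 0.07032 W
  P_R4 = (0 - 0.6277)²/82 = 0.004805 W
P_total = P_R1 + P_R2 + P_R3 + P_R4 = 0.1192 W

Final answer: 0.1192 W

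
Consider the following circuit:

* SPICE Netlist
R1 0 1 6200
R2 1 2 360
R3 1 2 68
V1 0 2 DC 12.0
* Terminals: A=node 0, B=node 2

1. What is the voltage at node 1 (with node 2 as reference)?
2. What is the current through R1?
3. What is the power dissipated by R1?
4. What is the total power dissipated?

Nodal analysis, taking node 2 as the 0 V reference.
Source V1 fixes V_0 = 12 V.
KCL at each unknown node (sum of currents leaving = 0; resistances in Ω):
  Node 1: (V_1 - 12)/6200 + (V_1 - 0)/360 + (V_1 - 0)/68 = 0
Collecting terms: 0.01764 × V_1 = 0.001935  =>  V_1 = 0.1097 V
Part 1:
  Read off the nodal solution: V_1 = 0.1097 V
Part 2:
  I_R1 = (V_0 - V_1)/R1 = (12 - 0.1097)/6200 = 0.001918 A
  Magnitude: I_R1 = 0.001918 A
Part 3:
  I_R1 = (V_0 - V_1)/R1 = (12 - 0.1097)/6200 = 0.001918 A
  P_R1 = I_R1² × R1 = (0.001918)² × 6200 = 0.0228 W
Part 4:
  Power in each resistor, P = (ΔV)²/R:
    P_R1 = (12 - 0.1097)²/6200 = 0.0228 W
    P_R2 = (0.1097 - 0)²/360 = 0.00003342 W
    P_R3 = (0.1097 - 0)²/68 = 0.0001769 W
  P_total = P_R1 + P_R2 + P_R3 = 0.02301 W

Final answers:
1. V_1 = 0.1097 V
2. I_R1 = 0.001918 A
3. P_R1 = 0.0228 W
4. P_total = 0.02301 W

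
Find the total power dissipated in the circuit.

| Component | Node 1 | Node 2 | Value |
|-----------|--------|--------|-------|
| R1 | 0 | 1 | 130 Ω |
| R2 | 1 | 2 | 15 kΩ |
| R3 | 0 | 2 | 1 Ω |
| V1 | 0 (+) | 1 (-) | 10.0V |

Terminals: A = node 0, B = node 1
Nodal analysis, taking node 1 as the 0 V reference.
Source V1 fixes V_0 = 10 V.
KCL at each unknown node (sum of currents leaving = 0; resistances in Ω):
  Node 2: (V_2 - 0)/15000 + (V_2 - 10)/1 = 0
Collecting terms: 1 × V_2 = 10  =>  V_2 = 9.999 V
Power in each resistor, P = (ΔV)²/R:
  P_R1 = (10 - 0)²/130 = 0.7692 W
  P_R2 = (0 - 9.999)²/15000 = 0.006666 W
  P_R3 = (10 - 9.999)²/1 = 0.0000004444 W
P_total = P_R1 + P_R2 + P_R3 = 0.7759 W

Final answer: 0.7759 W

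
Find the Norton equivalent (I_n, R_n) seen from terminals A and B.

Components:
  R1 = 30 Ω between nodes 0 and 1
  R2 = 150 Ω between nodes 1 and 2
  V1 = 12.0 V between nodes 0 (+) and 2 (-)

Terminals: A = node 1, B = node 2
Find the Thévenin equivalent first; then I_n = V_th/R_th and R_n = R_th.
Step 1 — V_th is the open-circuit voltage V_A - V_B (nothing connected across the terminals).
Nodal analysis, taking node 2 as the 0 V reference.
Source V1 fixes V_0 = 12 V.
KCL at each unknown node (sum of currents leaving = 0; resistances in Ω):
  Node 1: (V_1 - 12)/30 + (V_1 - 0)/150 = 0
Collecting terms: 0.04 × V_1 = 0.4  =>  V_1 = 10 V
V_th = V_1 - V_2 = 10 - 0 = 10 V
Step 2 — R_th: zero the source — replace V1 by a short circuit (node 2 merges into node 0) — and find the resistance seen between A (node 1) and B (node 0).
Reduce the network between node 1 (A) and node 0 (B) by series/parallel combination:
  Rp1 = R1 ‖ R2 (parallel, both between nodes 0 and 1) = 1/(1/30 + 1/150) = 25 Ω
R_th = 25 Ω
I_n = V_th/R_th = 10/25 = 0.4 A, and R_n = R_th = 25 Ω

Final answer: I_n = 0.4 A, R_n = 25 Ω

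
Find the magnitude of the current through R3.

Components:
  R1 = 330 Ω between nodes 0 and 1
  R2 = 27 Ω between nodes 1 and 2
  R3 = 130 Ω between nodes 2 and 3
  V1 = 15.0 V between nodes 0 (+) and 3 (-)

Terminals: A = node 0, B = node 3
Nodal analysis, taking node 3 as the 0 V reference.
Source V1 fixes V_0 = 15 V.
KCL at each unknown node (sum of currents leaving = 0; resistances in Ω):
  Node 1: (V_1 - 15)/330 + (V_1 - V_2)/27 = 0
  Node 2: (V_2 - V_1)/27 + (V_2 - 0)/130 = 0
Collecting terms (coefficients in siemens):
  0.04007·V_1 - 0.03704·V_2 = 0.04545
  0.04473·V_2 - 0.03704·V_1 = 0
Determinant D = (0.04007)(0.04473) - (-0.03704)(-0.03704) = 0.0004204
V_1 = [(0.04545)(0.04473) - (-0.03704)(0)]/D = 4.836 V
V_2 = [(0.04007)(0) - (0.04545)(-0.03704)]/D = 4.004 V
I_R3 = (V_2 - V_3)/R3 = (4.004 - 0)/130 = 0.0308 A
|I_R3| = 0.0308 A

Final answer: |I_R3| = 0.0308 A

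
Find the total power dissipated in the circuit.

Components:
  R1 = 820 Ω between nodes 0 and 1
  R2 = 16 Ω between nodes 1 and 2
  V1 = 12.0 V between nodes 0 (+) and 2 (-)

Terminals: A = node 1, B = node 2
Nodal analysis, taking node 2 as the 0 V reference.
Source V1 fixes V_0 = 12 V.
KCL at each unknown node (sum of currents leaving = 0; resistances in Ω):
  Node 1: (V_1 - 12)/820 + (V_1 - 0)/16 = 0
Collecting terms: 0.06372 × V_1 = 0.01463  =>  V_1 = 0.2297 V
Power in each resistor, P = (ΔV)²/R:
  P_R1 = (12 - 0.2297)²/820 = 0.169 W
  P_R2 = (0.2297 - 0)²/16 = 0.003297 W
P_total = P_R1 + P_R2 = 0.1722 W

Final answer: 0.1722 W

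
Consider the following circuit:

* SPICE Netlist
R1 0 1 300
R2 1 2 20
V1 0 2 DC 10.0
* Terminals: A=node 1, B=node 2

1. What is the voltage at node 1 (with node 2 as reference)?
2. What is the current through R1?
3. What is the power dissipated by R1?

Nodal analysis, taking node 2 as the 0 V reference.
Source V1 fixes V_0 = 10 V.
KCL at each unknown node (sum of currents leaving = 0; resistances in Ω):
  Node 1: (V_1 - 10)/300 + (V_1 - 0)/20 = 0
Collecting terms: 0.05333 × V_1 = 0.03333  =>  V_1 = 0.625 V
Part 1:
  Read off the nodal solution: V_1 = 0.625 V
Part 2:
  I_R1 = (V_0 - V_1)/R1 = (10 - 0.625)/300 = 0.03125 A
  Magnitude: I_R1 = 0.03125 A
Part 3:
  I_R1 = (V_0 - V_1)/R1 = (10 - 0.625)/300 = 0.03125 A
  P_R1 = I_R1² × R1 = (0.03125)² × 300 = 0.293 W

Final answers:
1. V_1 = 0.625 V
2. I_R1 = 0.03125 A
3. P_R1 = 0.293 W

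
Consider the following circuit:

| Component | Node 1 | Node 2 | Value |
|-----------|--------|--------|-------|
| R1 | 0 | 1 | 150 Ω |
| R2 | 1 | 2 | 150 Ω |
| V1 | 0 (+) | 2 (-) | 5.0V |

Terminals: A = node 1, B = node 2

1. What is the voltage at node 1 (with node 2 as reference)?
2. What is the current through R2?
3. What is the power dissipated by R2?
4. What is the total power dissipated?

Nodal analysis, taking node 2 as the 0 V reference.
Source V1 fixes V_0 = 5 V.
KCL at each unknown node (sum of currents leaving = 0; resistances in Ω):
  Node 1: (V_1 - 5)/150 + (V_1 - 0)/150 = 0
Collecting terms: 0.01333 × V_1 = 0.03333  =>  V_1 = 2.5 V
Part 1:
  Read off the nodal solution: V_1 = 2.5 V
Part 2:
  I_R2 = (V_1 - V_2)/R2 = (2.5 - 0)/150 = 0.01667 A
  Magnitude: I_R2 = 0.01667 A
Part 3:
  I_R2 = (V_1 - V_2)/R2 = (2.5 - 0)/150 = 0.01667 A
  P_R2 = I_R2² × R2 = (0.01667)² × 150 = 0.04167 W
Part 4:
  Power in each resistor, P = (ΔV)²/R:
    P_R1 = (5 - 2.5)²/150 = 0.04167 W
    P_R2 = (2.5 - 0)²/150 = 0.04167 W
  P_total = P_R1 + P_R2 = 0.08333 W

Final answers:
1. V_1 = 2.5 V
2. I_R2 = 0.01667 A
3. P_R2 = 0.04167 W
4. P_total = 0.08333 W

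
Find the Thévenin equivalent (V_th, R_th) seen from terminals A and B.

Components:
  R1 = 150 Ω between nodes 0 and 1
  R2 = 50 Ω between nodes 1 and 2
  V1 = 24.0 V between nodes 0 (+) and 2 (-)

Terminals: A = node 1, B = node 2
Step 1 — V_th is the open-circuit voltage V_A - V_B (nothing connected across the terminals).
Nodal analysis, taking node 2 as the 0 V reference.
Source V1 fixes V_0 = 24 V.
KCL at each unknown node (sum of currents leaving = 0; resistances in Ω):
  Node 1: (V_1 - 24)/150 + (V_1 - 0)/50 = 0
Collecting terms: 0.02667 × V_1 = 0.16  =>  V_1 = 6 V
V_th = V_1 - V_2 = 6 - 0 = 6 V
Step 2 — R_th: zero the source — replace V1 by a short circuit (node 2 merges into node 0) — and find the resistance seen between A (node 1) and B (node 0).
Reduce the network between node 1 (A) and node 0 (B) by series/parallel combination:
  Rp1 = R1 ‖ R2 (parallel, both between nodes 0 and 1) = 1/(1/150 + 1/50) = 37.5 Ω
R_th = 37.5 Ω

Final answer: V_th = 6 V, R_th = 37.5 Ω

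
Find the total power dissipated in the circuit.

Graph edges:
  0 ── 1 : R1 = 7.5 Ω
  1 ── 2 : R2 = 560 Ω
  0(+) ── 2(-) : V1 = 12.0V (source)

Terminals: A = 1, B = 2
Nodal analysis, taking node 2 as the 0 V reference.
Source V1 fixes V_0 = 12 V.
KCL at each unknown node (sum of currents leaving = 0; resistances in Ω):
  Node 1: (V_1 - 12)/7.5 + (V_1 - 0)/560 = 0
Collecting terms: 0.1351 × V_1 = 1.6  =>  V_1 = 11.84 V
Power in each resistor, P = (ΔV)²/R:
  P_R1 = (12 - 11.84)²/7.5 = 0.003353 W
  P_R2 = (11.84 - 0)²/560 = 0.2504 W
P_total = P_R1 + P_R2 = 0.2537 W

Final answer: 0.2537 W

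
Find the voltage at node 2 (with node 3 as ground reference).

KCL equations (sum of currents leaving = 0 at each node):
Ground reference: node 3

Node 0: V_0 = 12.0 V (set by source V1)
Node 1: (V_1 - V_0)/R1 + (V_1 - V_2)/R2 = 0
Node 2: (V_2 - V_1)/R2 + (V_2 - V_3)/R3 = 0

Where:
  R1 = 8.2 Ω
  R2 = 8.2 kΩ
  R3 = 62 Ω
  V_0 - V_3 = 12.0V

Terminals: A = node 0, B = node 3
Nodal analysis, taking node 3 as the 0 V reference.
Source V1 fixes V_0 = 12 V.
KCL at each unknown node (sum of currents leaving = 0; resistances in Ω):
  Node 1: (V_1 - 12)/8.2 + (V_1 - V_2)/8200 = 0
  Node 2: (V_2 - V_1)/8200 + (V_2 - 0)/62 = 0
Collecting terms (coefficients in siemens):
  0.1221·V_1 - 0.000122·V_2 = 1.463
  0.01625·V_2 - 0.000122·V_1 = 0
Determinant D = (0.1221)(0.01625) - (-0.000122)(-0.000122) = 0.001984
V_1 = [(1.463)(0.01625) - (-0.000122)(0)]/D = 11.99 V
V_2 = [(0.1221)(0) - (1.463)(-0.000122)]/D = 0.08996 V
The requested potential is V_2 = 0.08996 V.

Final answer: V_2 = 0.08996 V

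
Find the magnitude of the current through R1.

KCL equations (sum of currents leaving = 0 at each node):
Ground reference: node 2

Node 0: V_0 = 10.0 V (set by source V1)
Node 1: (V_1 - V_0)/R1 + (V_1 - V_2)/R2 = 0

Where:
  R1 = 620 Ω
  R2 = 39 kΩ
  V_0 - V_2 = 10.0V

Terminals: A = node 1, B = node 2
Nodal analysis, taking node 2 as the 0 V reference.
Source V1 fixes V_0 = 10 V.
KCL at each unknown node (sum of currents leaving = 0; resistances in Ω):
  Node 1: (V_1 - 10)/620 + (V_1 - 0)/39000 = 0
Collecting terms: 0.001639 × V_1 = 0.01613  =>  V_1 = 9.844 V
I_R1 = (V_0 - V_1)/R1 = (10 - 9.844)/620 = 0.0002524 A
|I_R1| = 0.0002524 A

Final answer: |I_R1| = 0.0002524 A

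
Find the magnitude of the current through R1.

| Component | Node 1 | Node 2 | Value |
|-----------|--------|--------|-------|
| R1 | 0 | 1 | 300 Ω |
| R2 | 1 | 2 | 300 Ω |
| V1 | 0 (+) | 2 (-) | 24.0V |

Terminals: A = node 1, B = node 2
Nodal analysis, taking node 2 as the 0 V reference.
Source V1 fixes V_0 = 24 V.
KCL at each unknown node (sum of currents leaving = 0; resistances in Ω):
  Node 1: (V_1 - 24)/300 + (V_1 - 0)/300 = 0
Collecting terms: 0.006667 × V_1 = 0.08  =>  V_1 = 12 V
I_R1 = (V_0 - V_1)/R1 = (24 - 12)/300 = 0.04 A
|I_R1| = 0.04 A

Final answer: |I_R1| = 0.04 A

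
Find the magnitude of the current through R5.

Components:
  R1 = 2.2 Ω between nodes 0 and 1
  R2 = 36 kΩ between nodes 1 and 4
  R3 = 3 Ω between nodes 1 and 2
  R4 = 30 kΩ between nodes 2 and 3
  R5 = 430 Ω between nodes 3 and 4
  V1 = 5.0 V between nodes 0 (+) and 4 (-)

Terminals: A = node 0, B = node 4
Nodal analysis, taking node 4 as the 0 V reference.
Source V1 fixes V_0 = 5 V.
KCL at each unknown node (sum of currents leaving = 0; resistances in Ω):
  Node 1: (V_1 - 5)/2.2 + (V_1 - 0)/36000 + (V_1 - V_2)/3 = 0
  Node 2: (V_2 - V_1)/3 + (V_2 - V_3)/30000 = 0
  Node 3: (V_3 - V_2)/30000 + (V_3 - 0)/430 = 0
Collecting terms (coefficients in siemens):
  0.7879·V_1 - 0.3333·V_2 = 2.273
  0.3334·V_2 - 0.3333·V_1 - 0.00003333·V_3 = 0
  0.002359·V_3 - 0.00003333·V_2 = 0
Solving these 3 simultaneous equations (Gaussian elimination) gives:
  V_1 = 4.999 V, V_2 = 4.999 V, V_3 = 0.07064 V
I_R5 = (V_3 - V_4)/R5 = (0.07064 - 0)/430 = 0.0001643 A
|I_R5| = 0.0001643 A

Final answer: |I_R5| = 0.0001643 A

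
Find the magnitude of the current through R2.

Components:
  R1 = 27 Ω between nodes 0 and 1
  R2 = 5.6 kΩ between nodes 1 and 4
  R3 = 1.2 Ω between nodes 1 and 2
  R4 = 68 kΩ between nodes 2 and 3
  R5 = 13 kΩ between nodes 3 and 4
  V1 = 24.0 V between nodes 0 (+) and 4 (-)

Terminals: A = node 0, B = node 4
Nodal analysis, taking node 4 as the 0 V reference.
Source V1 fixes V_0 = 24 V.
KCL at each unknown node (sum of currents leaving = 0; resistances in Ω):
  Node 1: (V_1 - 24)/27 + (V_1 - 0)/5600 + (V_1 - V_2)/1.2 = 0
  Node 2: (V_2 - V_1)/1.2 + (V_2 - V_3)/68000 = 0
  Node 3: (V_3 - V_2)/68000 + (V_3 - 0)/13000 = 0
Collecting terms (coefficients in siemens):
  0.8705·V_1 - 0.8333·V_2 = 0.8889
  0.8333·V_2 - 0.8333·V_1 - 0.00001471·V_3 = 0
  0.00009163·V_3 - 0.00001471·V_2 = 0
Solving these 3 simultaneous equations (Gaussian elimination) gives:
  V_1 = 23.88 V, V_2 = 23.88 V, V_3 = 3.832 V
I_R2 = (V_1 - V_4)/R2 = (23.88 - 0)/5600 = 0.004264 A
|I_R2| = 0.004264 A

Final answer: |I_R2| = 0.004264 A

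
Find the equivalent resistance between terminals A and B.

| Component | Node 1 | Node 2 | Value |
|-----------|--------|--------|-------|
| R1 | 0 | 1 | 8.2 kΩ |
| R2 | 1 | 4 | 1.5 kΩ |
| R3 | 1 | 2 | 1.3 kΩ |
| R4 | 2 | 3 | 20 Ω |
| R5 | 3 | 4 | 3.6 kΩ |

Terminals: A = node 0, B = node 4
Reduce the network between node 0 (A) and node 4 (B) by series/parallel combination:
  Rs1 = R3 + R4 (series, joined only at node 2) = 1300 + 20 = 1320 Ω
  Rs2 = R5 + Rs1 (series, joined only at node 3) = 3600 + 1320 = 4920 Ω
  Rp1 = R2 ‖ Rs2 (parallel, both between nodes 1 and 4) = 1/(1/1500 + 1/4920) = 1150 Ω
  Rs3 = R1 + Rp1 (series, joined only at node 1) = 8200 + 1150 = 9350 Ω
R_eq = 9.35 kΩ

Final answer: 9.35 kΩ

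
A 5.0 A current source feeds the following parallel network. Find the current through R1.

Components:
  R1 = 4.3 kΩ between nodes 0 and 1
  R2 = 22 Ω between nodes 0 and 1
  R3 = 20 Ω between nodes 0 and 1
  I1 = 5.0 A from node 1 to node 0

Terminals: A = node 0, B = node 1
All resistors sit directly between nodes 0 and 1, so they are in parallel and share one voltage V; the full source current 5 A splits among them.
1/R_par = 1/4300 + 1/22 + 1/20 = 0.09569 S  =>  R_par = 10.45 Ω
V = I × R_par = 5 × 10.45 = 52.25 V
I_R1 = V/R1 = 52.25/4300 = 0.01215 A

Final answer: 0.01215 A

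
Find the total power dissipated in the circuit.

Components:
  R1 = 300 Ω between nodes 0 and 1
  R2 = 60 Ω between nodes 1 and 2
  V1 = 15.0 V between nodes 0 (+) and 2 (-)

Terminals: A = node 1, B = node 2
Nodal analysis, taking node 2 as the 0 V reference.
Source V1 fixes V_0 = 15 V.
KCL at each unknown node (sum of currents leaving = 0; resistances in Ω):
  Node 1: (V_1 - 15)/300 + (V_1 - 0)/60 = 0
Collecting terms: 0.02 × V_1 = 0.05  =>  V_1 = 2.5 V
Power in each resistor, P = (ΔV)²/R:
  P_R1 = (15 - 2.5)²/300 = 0.5208 W
  P_R2 = (2.5 - 0)²/60 = 0.1042 W
P_total = P_R1 + P_R2 = 0.625 W

Final answer: 0.625 W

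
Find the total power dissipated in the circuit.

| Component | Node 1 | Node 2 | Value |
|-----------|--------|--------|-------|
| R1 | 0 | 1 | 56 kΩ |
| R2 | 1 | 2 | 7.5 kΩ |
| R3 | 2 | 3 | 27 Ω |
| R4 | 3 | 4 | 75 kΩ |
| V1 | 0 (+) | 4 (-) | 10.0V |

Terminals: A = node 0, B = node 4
Nodal analysis, taking node 4 as the 0 V reference.
Source V1 fixes V_0 = 10 V.
KCL at each unknown node (sum of currents leaving = 0; resistances in Ω):
  Node 1: (V_1 - 10)/56000 + (V_1 - V_2)/7500 = 0
  Node 2: (V_2 - V_1)/7500 + (V_2 - V_3)/27 = 0
  Node 3: (V_3 - V_2)/27 + (V_3 - 0)/75000 = 0
Collecting terms (coefficients in siemens):
  0.0001512·V_1 - 0.0001333·V_2 = 0.0001786
  0.03717·V_2 - 0.0001333·V_1 - 0.03704·V_3 = 0
  0.03705·V_3 - 0.03704·V_2 = 0
Solving these 3 simultaneous equations (Gaussian elimination) gives:
  V_1 = 5.957 V, V_2 = 5.416 V, V_3 = 5.414 V
Power in each resistor, P = (ΔV)²/R:
  P_R1 = (10 - 5.957)²/56000 = 0.0002918 W
  P_R2 = (5.957 - 5.416)²/7500 = 0.00003908 W
  P_R3 = (5.416 - 5.414)²/27 = 0.0000001407 W
  P_R4 = (5.414 - 0)²/75000 = 0.0003908 W
P_total = P_R1 + P_R2 + P_R3 + P_R4 = 0.0007219 W

Final answer: 0.0007219 W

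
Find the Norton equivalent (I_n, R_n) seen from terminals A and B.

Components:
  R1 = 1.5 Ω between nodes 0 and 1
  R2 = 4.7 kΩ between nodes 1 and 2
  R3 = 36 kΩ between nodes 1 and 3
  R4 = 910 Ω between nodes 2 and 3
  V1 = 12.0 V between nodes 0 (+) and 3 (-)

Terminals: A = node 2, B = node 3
Find the Thévenin equivalent first; then I_n = V_th/R_th and R_n = R_th.
Step 1 — V_th is the open-circuit voltage V_A - V_B (nothing connected across the terminals).
Nodal analysis, taking node 3 as the 0 V reference.
Source V1 fixes V_0 = 12 V.
KCL at each unknown node (sum of currents leaving = 0; resistances in Ω):
  Node 1: (V_1 - 12)/1.5 + (V_1 - V_2)/4700 + (V_1 - 0)/36000 = 0
  Node 2: (V_2 - V_1)/4700 + (V_2 - 0)/910 = 0
Collecting terms (coefficients in siemens):
  0.6669·V_1 - 0.0002128·V_2 = 8
  0.001312·V_2 - 0.0002128·V_1 = 0
Determinant D = (0.6669)(0.001312) - (-0.0002128)(-0.0002128) = 0.0008747
V_1 = [(8)(0.001312) - (-0.0002128)(0)]/D = 12 V
V_2 = [(0.6669)(0) - (8)(-0.0002128)]/D = 1.946 V
V_th = V_2 - V_3 = 1.946 - 0 = 1.946 V
Step 2 — R_th: zero the source — replace V1 by a short circuit (node 3 merges into node 0) — and find the resistance seen between A (node 2) and B (node 0).
Reduce the network between node 2 (A) and node 0 (B) by series/parallel combination:
  Rp1 = R1 ‖ R3 (parallel, both between nodes 0 and 1) = 1/(1/1.5 + 1/36000) = 1.5 Ω
  Rs1 = R2 + Rp1 (series, joined only at node 1) = 4700 + 1.5 = 4701 Ω
  Rp2 = R4 ‖ Rs1 (parallel, both between nodes 0 and 2) = 1/(1/910 + 1/4701) = 762.4 Ω
R_th = 762.4 Ω
I_n = V_th/R_th = 1.946/762.4 = 0.002552 A, and R_n = R_th = 762.4 Ω

Final answer: I_n = 0.002552 A, R_n = 762.4 Ω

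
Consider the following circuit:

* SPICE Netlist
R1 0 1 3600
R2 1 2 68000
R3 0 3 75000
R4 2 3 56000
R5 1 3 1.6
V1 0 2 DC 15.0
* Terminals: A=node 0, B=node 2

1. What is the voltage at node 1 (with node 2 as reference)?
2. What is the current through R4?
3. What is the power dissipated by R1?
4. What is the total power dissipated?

Nodal analysis, taking node 2 as the 0 V reference.
Source V1 fixes V_0 = 15 V.
KCL at each unknown node (sum of currents leaving = 0; resistances in Ω):
  Node 1: (V_1 - 15)/3600 + (V_1 - 0)/68000 + (V_1 - V_3)/1.6 = 0
  Node 3: (V_3 - 15)/75000 + (V_3 - 0)/56000 + (V_3 - V_1)/1.6 = 0
Collecting terms (coefficients in siemens):
  0.6253·V_1 - 0.625·V_3 = 0.004167
  0.625·V_3 - 0.625·V_1 = 0.0002
Determinant D = (0.6253)(0.625) - (-0.625)(-0.625) = 0.0002023
V_1 = [(0.004167)(0.625) - (-0.625)(0.0002)]/D = 13.49 V
V_3 = [(0.6253)(0.0002) - (0.004167)(-0.625)]/D = 13.49 V
Part 1:
  Read off the nodal solution: V_1 = 13.49 V
Part 2:
  I_R4 = (V_2 - V_3)/R4 = (0 - 13.49)/56000 = -0.0002409 A
  Magnitude: I_R4 = 0.0002409 A
Part 3:
  I_R1 = (V_0 - V_1)/R1 = (15 - 13.49)/3600 = 0.0004192 A
  P_R1 = I_R1² × R1 = (0.0004192)² × 3600 = 0.0006325 W
Part 4:
  Power in each resistor, P = (ΔV)²/R:
    P_R1 = (15 - 13.49)²/3600 = 0.0006325 W
    P_R2 = (13.49 - 0)²/68000 = 0.002677 W
    P_R3 = (15 - 13.49)²/75000 = 0.00003038 W
    P_R4 = (0 - 13.49)²/56000 = 0.00325 W
    P_R5 = (13.49 - 13.49)²/1.6 = 0.00000007799 W
  P_total = P_R1 + P_R2 + P_R3 + P_R4 + P_R5 = 0.00659 W

Final answers:
1. V_1 = 13.49 V
2. I_R4 = 0.0002409 A
3. P_R1 = 0.0006325 W
4. P_total = 0.00659 W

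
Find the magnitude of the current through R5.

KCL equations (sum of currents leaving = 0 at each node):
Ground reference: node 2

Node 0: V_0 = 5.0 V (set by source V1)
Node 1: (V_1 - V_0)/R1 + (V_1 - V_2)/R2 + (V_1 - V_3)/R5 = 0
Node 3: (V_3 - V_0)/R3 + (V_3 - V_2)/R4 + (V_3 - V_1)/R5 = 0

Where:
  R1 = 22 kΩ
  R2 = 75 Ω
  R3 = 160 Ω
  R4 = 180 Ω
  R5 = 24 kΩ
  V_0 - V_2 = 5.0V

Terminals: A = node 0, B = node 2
Nodal analysis, taking node 2 as the 0 V reference.
Source V1 fixes V_0 = 5 V.
KCL at each unknown node (sum of currents leaving = 0; resistances in Ω):
  Node 1: (V_1 - 5)/22000 + (V_1 - 0)/75 + (V_1 - V_3)/24000 = 0
  Node 3: (V_3 - 5)/160 + (V_3 - 0)/180 + (V_3 - V_1)/24000 = 0
Collecting terms (coefficients in siemens):
  0.01342·V_1 - 0.00004167·V_3 = 0.0002273
  0.01185·V_3 - 0.00004167·V_1 = 0.03125
Determinant D = (0.01342)(0.01185) - (-0.00004167)(-0.00004167) = 0.000159
V_1 = [(0.0002273)(0.01185) - (-0.00004167)(0.03125)]/D = 0.02512 V
V_3 = [(0.01342)(0.03125) - (0.0002273)(-0.00004167)]/D = 2.638 V
I_R5 = (V_1 - V_3)/R5 = (0.02512 - 2.638)/24000 = -0.0001089 A
|I_R5| = 0.0001089 A

Final answer: |I_R5| = 0.0001089 A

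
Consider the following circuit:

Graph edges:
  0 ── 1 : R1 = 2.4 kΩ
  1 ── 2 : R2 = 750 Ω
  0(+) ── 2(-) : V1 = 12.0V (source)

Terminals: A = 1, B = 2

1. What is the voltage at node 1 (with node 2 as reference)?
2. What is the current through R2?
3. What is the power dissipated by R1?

Nodal analysis, taking node 2 as the 0 V reference.
Source V1 fixes V_0 = 12 V.
KCL at each unknown node (sum of currents leaving = 0; resistances in Ω):
  Node 1: (V_1 - 12)/2400 + (V_1 - 0)/750 = 0
Collecting terms: 0.00175 × V_1 = 0.005  =>  V_1 = 2.857 V
Part 1:
  Read off the nodal solution: V_1 = 2.857 V
Part 2:
  I_R2 = (V_1 - V_2)/R2 = (2.857 - 0)/750 = 0.00381 A
  Magnitude: I_R2 = 0.00381 A
Part 3:
  I_R1 = (V_0 - V_1)/R1 = (12 - 2.857)/2400 = 0.00381 A
  P_R1 = I_R1² × R1 = (0.00381)² × 2400 = 0.03483 W

Final answers:
1. V_1 = 2.857 V
2. I_R2 = 0.00381 A
3. P_R1 = 0.03483 W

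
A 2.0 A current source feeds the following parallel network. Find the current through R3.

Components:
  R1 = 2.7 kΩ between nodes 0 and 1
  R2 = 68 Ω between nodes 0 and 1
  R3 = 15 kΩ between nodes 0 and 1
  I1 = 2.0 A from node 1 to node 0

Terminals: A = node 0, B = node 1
All resistors sit directly between nodes 0 and 1, so they are in parallel and share one voltage V; the full source current 2 A splits among them.
1/R_par = 1/2700 + 1/68 + 1/15000 = 0.01514 S  =>  R_par = 66.04 Ω
V = I × R_par = 2 × 66.04 = 132.1 V
I_R3 = V/R3 = 132.1/15000 = 0.008805 A

Final answer: 0.008805 A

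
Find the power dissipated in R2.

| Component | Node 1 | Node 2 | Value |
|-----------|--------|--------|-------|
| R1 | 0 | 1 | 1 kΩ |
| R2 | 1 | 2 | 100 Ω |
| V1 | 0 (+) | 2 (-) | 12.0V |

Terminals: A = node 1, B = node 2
Nodal analysis, taking node 2 as the 0 V reference.
Source V1 fixes V_0 = 12 V.
KCL at each unknown node (sum of currents leaving = 0; resistances in Ω):
  Node 1: (V_1 - 12)/1000 + (V_1 - 0)/100 = 0
Collecting terms: 0.011 × V_1 = 0.012  =>  V_1 = 1.091 V
I_R2 = (V_1 - V_2)/R2 = (1.091 - 0)/100 = 0.01091 A
P_R2 = I_R2² × R2 = (0.01091)² × 100 = 0.0119 W

Final answer: 0.0119 W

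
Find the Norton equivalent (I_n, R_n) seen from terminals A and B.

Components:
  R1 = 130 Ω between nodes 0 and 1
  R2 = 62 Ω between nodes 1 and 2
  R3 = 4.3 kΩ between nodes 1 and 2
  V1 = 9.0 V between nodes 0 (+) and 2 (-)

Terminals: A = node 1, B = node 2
Find the Thévenin equivalent first; then I_n = V_th/R_th and R_n = R_th.
Step 1 — V_th is the open-circuit voltage V_A - V_B (nothing connected across the terminals).
Nodal analysis, taking node 2 as the 0 V reference.
Source V1 fixes V_0 = 9 V.
KCL at each unknown node (sum of currents leaving = 0; resistances in Ω):
  Node 1: (V_1 - 9)/130 + (V_1 - 0)/62 + (V_1 - 0)/4300 = 0
Collecting terms: 0.02405 × V_1 = 0.06923  =>  V_1 = 2.878 V
V_th = V_1 - V_2 = 2.878 - 0 = 2.878 V
Step 2 — R_th: zero the source — replace V1 by a short circuit (node 2 merges into node 0) — and find the resistance seen between A (node 1) and B (node 0).
Reduce the network between node 1 (A) and node 0 (B) by series/parallel combination:
  Rp1 = R1 ‖ R2 ‖ R3 (parallel, all between nodes 0 and 1) = 1/(1/130 + 1/62 + 1/4300) = 41.57 Ω
R_th = 41.57 Ω
I_n = V_th/R_th = 2.878/41.57 = 0.06923 A, and R_n = R_th = 41.57 Ω

Final answer: I_n = 0.06923 A, R_n = 41.57 Ω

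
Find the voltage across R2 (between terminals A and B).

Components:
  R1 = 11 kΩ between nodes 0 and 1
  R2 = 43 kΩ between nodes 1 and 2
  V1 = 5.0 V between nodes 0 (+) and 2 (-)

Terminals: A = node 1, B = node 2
R1 and R2 are in series across V1 (node 0 → node 1 → node 2), and the output A–B is taken across R2, so this is a voltage divider.
Series current: I = V1/(R1 + R2) = 5/(11000 + 43000) = 5/54000 = 0.00009259 A
V_R2 = I × R2 = V1 × R2/(R1 + R2) = 5 × 43000/54000 = 3.981 V

Final answer: 3.981 V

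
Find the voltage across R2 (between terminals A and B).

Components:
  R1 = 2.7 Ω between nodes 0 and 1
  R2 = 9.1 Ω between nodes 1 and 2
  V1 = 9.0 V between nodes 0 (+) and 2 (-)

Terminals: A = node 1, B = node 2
R1 and R2 are in series across V1 (node 0 → node 1 → node 2), and the output A–B is taken across R2, so this is a voltage divider.
Series current: I = V1/(R1 + R2) = 9/(2.7 + 9.1) = 9/11.8 = 0.7627 A
V_R2 = I × R2 = V1 × R2/(R1 + R2) = 9 × 9.1/11.8 = 6.941 V

Final answer: 6.941 V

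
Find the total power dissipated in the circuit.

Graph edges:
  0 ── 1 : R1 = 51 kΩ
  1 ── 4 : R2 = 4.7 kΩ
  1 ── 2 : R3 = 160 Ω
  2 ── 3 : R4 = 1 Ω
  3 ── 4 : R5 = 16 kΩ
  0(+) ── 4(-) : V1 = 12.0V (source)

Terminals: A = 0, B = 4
Nodal analysis, taking node 4 as the 0 V reference.
Source V1 fixes V_0 = 12 V.
KCL at each unknown node (sum of currents leaving = 0; resistances in Ω):
  Node 1: (V_1 - 12)/51000 + (V_1 - 0)/4700 + (V_1 - V_2)/160 = 0
  Node 2: (V_2 - V_1)/160 + (V_2 - V_3)/1 = 0
  Node 3: (V_3 - V_2)/1 + (V_3 - 0)/16000 = 0
Collecting terms (coefficients in siemens):
  0.006482·V_1 - 0.00625·V_2 = 0.0002353
  1.006·V_2 - 0.00625·V_1 - 1·V_3 = 0
  1·V_3 - 1·V_2 = 0
Solving these 3 simultaneous equations (Gaussian elimination) gives:
  V_1 = 0.7996 V, V_2 = 0.7917 V, V_3 = 0.7917 V
Power in each resistor, P = (ΔV)²/R:
  P_R1 = (12 - 0.7996)²/51000 = 0.00246 W
  P_R2 = (0.7996 - 0)²/4700 = 0.000136 W
  P_R3 = (0.7996 - 0.7917)²/160 = 0.0000003917 W
  P_R4 = (0.7917 - 0.7917)²/1 = 0.000000002448 W
  P_R5 = (0.7917 - 0)²/16000 = 0.00003917 W
P_total = P_R1 + P_R2 + P_R3 + P_R4 + P_R5 = 0.002635 W

Final answer: 0.002635 W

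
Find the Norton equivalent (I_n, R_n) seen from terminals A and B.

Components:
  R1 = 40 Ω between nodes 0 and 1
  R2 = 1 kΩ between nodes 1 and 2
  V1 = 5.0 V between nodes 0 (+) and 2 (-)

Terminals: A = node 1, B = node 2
Find the Thévenin equivalent first; then I_n = V_th/R_th and R_n = R_th.
Step 1 — V_th is the open-circuit voltage V_A - V_B (nothing connected across the terminals).
Nodal analysis, taking node 2 as the 0 V reference.
Source V1 fixes V_0 = 5 V.
KCL at each unknown node (sum of currents leaving = 0; resistances in Ω):
  Node 1: (V_1 - 5)/40 + (V_1 - 0)/1000 = 0
Collecting terms: 0.026 × V_1 = 0.125  =>  V_1 = 4.808 V
V_th = V_1 - V_2 = 4.808 - 0 = 4.808 V
Step 2 — R_th: zero the source — replace V1 by a short circuit (node 2 merges into node 0) — and find the resistance seen between A (node 1) and B (node 0).
Reduce the network between node 1 (A) and node 0 (B) by series/parallel combination:
  Rp1 = R1 ‖ R2 (parallel, both between nodes 0 and 1) = 1/(1/40 + 1/1000) = 38.46 Ω
R_th = 38.46 Ω
I_n = V_th/R_th = 4.808/38.46 = 0.125 A, and R_n = R_th = 38.46 Ω

Final answer: I_n = 0.125 A, R_n = 38.46 Ω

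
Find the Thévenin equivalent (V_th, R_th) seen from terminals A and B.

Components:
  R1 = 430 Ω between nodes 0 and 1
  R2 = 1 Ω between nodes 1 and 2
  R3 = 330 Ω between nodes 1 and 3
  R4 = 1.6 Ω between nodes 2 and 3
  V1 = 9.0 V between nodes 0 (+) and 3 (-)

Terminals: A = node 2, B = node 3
Step 1 — V_th is the open-circuit voltage V_A - V_B (nothing connected across the terminals).
Nodal analysis, taking node 3 as the 0 V reference.
Source V1 fixes V_0 = 9 V.
KCL at each unknown node (sum of currents leaving = 0; resistances in Ω):
  Node 1: (V_1 - 9)/430 + (V_1 - V_2)/1 + (V_1 - 0)/330 = 0
  Node 2: (V_2 - V_1)/1 + (V_2 - 0)/1.6 = 0
Collecting terms (coefficients in siemens):
  1.005·V_1 - 1·V_2 = 0.02093
  1.625·V_2 - 1·V_1 = 0
Determinant D = (1.005)(1.625) - (-1)(-1) = 0.6337
V_1 = [(0.02093)(1.625) - (-1)(0)]/D = 0.05367 V
V_2 = [(1.005)(0) - (0.02093)(-1)]/D = 0.03303 V
V_th = V_2 - V_3 = 0.03303 - 0 = 0.03303 V
Step 2 — R_th: zero the source — replace V1 by a short circuit (node 3 merges into node 0) — and find the resistance seen between A (node 2) and B (node 0).
Reduce the network between node 2 (A) and node 0 (B) by series/parallel combination:
  Rp1 = R1 ‖ R3 (parallel, both between nodes 0 and 1) = 1/(1/430 + 1/330) = 186.7 Ω
  Rs1 = R2 + Rp1 (series, joined only at node 1) = 1 + 186.7 = 187.7 Ω
  Rp2 = R4 ‖ Rs1 (parallel, both between nodes 0 and 2) = 1/(1/1.6 + 1/187.7) = 1.586 Ω
R_th = 1.586 Ω

Final answer: V_th = 0.03303 V, R_th = 1.586 Ω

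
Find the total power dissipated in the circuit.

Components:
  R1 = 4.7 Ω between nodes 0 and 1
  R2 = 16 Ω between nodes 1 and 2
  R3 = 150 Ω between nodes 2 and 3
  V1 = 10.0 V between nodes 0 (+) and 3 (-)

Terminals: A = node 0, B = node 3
Nodal analysis, taking node 3 as the 0 V reference.
Source V1 fixes V_0 = 10 V.
KCL at each unknown node (sum of currents leaving = 0; resistances in Ω):
  Node 1: (V_1 - 10)/4.7 + (V_1 - V_2)/16 = 0
  Node 2: (V_2 - V_1)/16 + (V_2 - 0)/150 = 0
Collecting terms (coefficients in siemens):
  0.2753·V_1 - 0.0625·V_2 = 2.128
  0.06917·V_2 - 0.0625·V_1 = 0
Determinant D = (0.2753)(0.06917) - (-0.0625)(-0.0625) = 0.01513
V_1 = [(2.128)(0.06917) - (-0.0625)(0)]/D = 9.725 V
V_2 = [(0.2753)(0) - (2.128)(-0.0625)]/D = 8.787 V
Power in each resistor, P = (ΔV)²/R:
  P_R1 = (10 - 9.725)²/4.7 = 0.01613 W
  P_R2 = (9.725 - 8.787)²/16 = 0.05491 W
  P_R3 = (8.787 - 0)²/150 = 0.5148 W
P_total = P_R1 + P_R2 + P_R3 = 0.5858 W

Final answer: 0.5858 W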